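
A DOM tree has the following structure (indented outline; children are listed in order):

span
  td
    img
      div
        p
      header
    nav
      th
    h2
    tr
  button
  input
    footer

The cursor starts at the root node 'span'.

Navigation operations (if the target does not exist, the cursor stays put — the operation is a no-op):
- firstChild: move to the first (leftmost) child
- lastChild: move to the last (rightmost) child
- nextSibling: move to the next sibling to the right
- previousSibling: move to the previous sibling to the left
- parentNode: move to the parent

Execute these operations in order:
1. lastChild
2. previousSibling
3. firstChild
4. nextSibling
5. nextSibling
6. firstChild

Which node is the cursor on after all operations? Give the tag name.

After 1 (lastChild): input
After 2 (previousSibling): button
After 3 (firstChild): button (no-op, stayed)
After 4 (nextSibling): input
After 5 (nextSibling): input (no-op, stayed)
After 6 (firstChild): footer

Answer: footer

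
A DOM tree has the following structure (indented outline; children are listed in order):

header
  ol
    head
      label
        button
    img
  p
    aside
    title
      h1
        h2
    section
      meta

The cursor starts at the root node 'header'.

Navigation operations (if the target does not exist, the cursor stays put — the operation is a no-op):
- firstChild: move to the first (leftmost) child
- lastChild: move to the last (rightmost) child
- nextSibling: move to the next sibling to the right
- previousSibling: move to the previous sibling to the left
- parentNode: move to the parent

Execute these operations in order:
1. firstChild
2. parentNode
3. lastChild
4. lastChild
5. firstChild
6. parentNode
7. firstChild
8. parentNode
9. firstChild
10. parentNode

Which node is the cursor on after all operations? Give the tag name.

After 1 (firstChild): ol
After 2 (parentNode): header
After 3 (lastChild): p
After 4 (lastChild): section
After 5 (firstChild): meta
After 6 (parentNode): section
After 7 (firstChild): meta
After 8 (parentNode): section
After 9 (firstChild): meta
After 10 (parentNode): section

Answer: section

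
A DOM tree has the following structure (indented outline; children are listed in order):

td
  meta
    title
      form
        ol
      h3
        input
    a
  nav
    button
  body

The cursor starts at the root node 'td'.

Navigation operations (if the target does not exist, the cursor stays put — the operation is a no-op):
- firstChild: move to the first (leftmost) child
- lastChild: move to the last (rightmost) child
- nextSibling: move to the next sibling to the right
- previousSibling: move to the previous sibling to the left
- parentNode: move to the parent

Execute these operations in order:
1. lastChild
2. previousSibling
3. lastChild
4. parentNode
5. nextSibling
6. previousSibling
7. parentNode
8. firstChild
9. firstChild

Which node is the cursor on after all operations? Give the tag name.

After 1 (lastChild): body
After 2 (previousSibling): nav
After 3 (lastChild): button
After 4 (parentNode): nav
After 5 (nextSibling): body
After 6 (previousSibling): nav
After 7 (parentNode): td
After 8 (firstChild): meta
After 9 (firstChild): title

Answer: title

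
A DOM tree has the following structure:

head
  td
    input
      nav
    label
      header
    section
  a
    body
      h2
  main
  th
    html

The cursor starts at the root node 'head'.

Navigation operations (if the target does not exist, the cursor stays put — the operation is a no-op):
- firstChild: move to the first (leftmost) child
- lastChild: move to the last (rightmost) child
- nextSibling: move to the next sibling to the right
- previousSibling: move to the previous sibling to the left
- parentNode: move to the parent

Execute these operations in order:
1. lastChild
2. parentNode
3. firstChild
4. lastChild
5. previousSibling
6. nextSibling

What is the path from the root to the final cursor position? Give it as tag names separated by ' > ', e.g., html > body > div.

After 1 (lastChild): th
After 2 (parentNode): head
After 3 (firstChild): td
After 4 (lastChild): section
After 5 (previousSibling): label
After 6 (nextSibling): section

Answer: head > td > section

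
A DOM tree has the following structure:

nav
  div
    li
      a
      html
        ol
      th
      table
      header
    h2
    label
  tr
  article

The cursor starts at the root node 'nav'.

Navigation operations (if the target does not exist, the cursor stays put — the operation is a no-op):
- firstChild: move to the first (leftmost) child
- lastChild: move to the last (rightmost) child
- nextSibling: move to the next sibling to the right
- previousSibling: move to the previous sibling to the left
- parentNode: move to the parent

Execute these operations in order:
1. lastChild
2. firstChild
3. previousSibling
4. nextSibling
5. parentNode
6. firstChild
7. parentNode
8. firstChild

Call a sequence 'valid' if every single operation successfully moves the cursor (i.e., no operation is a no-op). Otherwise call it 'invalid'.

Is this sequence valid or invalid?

Answer: invalid

Derivation:
After 1 (lastChild): article
After 2 (firstChild): article (no-op, stayed)
After 3 (previousSibling): tr
After 4 (nextSibling): article
After 5 (parentNode): nav
After 6 (firstChild): div
After 7 (parentNode): nav
After 8 (firstChild): div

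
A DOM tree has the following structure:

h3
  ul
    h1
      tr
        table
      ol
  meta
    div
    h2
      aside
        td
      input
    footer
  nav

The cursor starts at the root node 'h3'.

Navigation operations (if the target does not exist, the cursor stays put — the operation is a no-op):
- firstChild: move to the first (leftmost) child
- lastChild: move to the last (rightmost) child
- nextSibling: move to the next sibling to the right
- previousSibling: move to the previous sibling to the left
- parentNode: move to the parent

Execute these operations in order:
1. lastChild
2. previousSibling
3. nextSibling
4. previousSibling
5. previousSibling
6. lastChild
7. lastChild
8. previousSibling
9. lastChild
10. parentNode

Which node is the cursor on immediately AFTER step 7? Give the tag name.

Answer: ol

Derivation:
After 1 (lastChild): nav
After 2 (previousSibling): meta
After 3 (nextSibling): nav
After 4 (previousSibling): meta
After 5 (previousSibling): ul
After 6 (lastChild): h1
After 7 (lastChild): ol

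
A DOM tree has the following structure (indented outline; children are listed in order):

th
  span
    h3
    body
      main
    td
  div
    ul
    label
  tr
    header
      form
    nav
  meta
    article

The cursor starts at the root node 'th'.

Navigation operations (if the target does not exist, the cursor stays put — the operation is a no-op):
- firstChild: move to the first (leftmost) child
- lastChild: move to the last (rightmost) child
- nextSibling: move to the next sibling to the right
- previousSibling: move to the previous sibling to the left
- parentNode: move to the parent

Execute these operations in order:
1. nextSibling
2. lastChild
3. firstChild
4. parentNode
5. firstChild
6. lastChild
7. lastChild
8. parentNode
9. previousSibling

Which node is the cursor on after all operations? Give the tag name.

Answer: tr

Derivation:
After 1 (nextSibling): th (no-op, stayed)
After 2 (lastChild): meta
After 3 (firstChild): article
After 4 (parentNode): meta
After 5 (firstChild): article
After 6 (lastChild): article (no-op, stayed)
After 7 (lastChild): article (no-op, stayed)
After 8 (parentNode): meta
After 9 (previousSibling): tr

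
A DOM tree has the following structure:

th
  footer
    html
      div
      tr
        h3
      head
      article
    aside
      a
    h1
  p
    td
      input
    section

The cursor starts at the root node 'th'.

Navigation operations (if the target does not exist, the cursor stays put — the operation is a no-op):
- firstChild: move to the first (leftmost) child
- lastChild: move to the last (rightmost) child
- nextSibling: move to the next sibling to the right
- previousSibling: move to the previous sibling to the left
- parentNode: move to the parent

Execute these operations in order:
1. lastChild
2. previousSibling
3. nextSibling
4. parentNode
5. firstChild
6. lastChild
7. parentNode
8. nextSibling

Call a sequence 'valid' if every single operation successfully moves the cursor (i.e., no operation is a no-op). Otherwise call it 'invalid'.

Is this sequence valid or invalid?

After 1 (lastChild): p
After 2 (previousSibling): footer
After 3 (nextSibling): p
After 4 (parentNode): th
After 5 (firstChild): footer
After 6 (lastChild): h1
After 7 (parentNode): footer
After 8 (nextSibling): p

Answer: valid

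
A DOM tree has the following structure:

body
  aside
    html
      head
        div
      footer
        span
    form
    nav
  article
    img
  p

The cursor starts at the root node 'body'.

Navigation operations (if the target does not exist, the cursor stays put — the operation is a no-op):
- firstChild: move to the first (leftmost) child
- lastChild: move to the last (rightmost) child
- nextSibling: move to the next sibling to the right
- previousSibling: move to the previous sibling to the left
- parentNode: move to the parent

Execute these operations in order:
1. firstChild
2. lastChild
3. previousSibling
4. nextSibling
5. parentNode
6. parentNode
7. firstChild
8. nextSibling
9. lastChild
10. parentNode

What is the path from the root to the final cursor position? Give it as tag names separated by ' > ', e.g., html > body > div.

Answer: body > article

Derivation:
After 1 (firstChild): aside
After 2 (lastChild): nav
After 3 (previousSibling): form
After 4 (nextSibling): nav
After 5 (parentNode): aside
After 6 (parentNode): body
After 7 (firstChild): aside
After 8 (nextSibling): article
After 9 (lastChild): img
After 10 (parentNode): article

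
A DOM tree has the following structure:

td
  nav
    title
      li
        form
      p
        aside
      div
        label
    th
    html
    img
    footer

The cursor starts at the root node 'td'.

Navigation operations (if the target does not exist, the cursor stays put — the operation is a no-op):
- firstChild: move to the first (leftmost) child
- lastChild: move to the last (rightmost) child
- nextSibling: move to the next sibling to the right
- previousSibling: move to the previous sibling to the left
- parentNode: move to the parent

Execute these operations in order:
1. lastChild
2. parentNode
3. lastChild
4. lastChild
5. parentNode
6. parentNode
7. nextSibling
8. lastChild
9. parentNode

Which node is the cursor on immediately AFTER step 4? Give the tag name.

Answer: footer

Derivation:
After 1 (lastChild): nav
After 2 (parentNode): td
After 3 (lastChild): nav
After 4 (lastChild): footer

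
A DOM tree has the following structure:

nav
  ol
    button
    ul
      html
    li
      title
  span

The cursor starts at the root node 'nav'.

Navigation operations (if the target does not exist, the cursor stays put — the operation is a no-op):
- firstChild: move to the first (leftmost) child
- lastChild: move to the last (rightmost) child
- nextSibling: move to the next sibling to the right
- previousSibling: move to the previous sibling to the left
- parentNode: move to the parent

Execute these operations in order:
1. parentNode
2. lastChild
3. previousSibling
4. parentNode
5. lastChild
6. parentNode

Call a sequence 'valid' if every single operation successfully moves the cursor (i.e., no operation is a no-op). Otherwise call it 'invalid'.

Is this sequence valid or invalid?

Answer: invalid

Derivation:
After 1 (parentNode): nav (no-op, stayed)
After 2 (lastChild): span
After 3 (previousSibling): ol
After 4 (parentNode): nav
After 5 (lastChild): span
After 6 (parentNode): nav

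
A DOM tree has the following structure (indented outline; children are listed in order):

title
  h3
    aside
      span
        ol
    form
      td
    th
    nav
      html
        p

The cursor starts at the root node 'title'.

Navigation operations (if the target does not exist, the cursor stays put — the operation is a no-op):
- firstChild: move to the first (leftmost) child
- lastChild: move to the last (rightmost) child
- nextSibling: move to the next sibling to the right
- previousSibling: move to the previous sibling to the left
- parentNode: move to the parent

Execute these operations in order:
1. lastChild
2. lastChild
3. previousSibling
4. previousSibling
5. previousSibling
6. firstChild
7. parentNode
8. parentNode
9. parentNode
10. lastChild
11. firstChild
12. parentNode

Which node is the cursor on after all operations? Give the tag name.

Answer: h3

Derivation:
After 1 (lastChild): h3
After 2 (lastChild): nav
After 3 (previousSibling): th
After 4 (previousSibling): form
After 5 (previousSibling): aside
After 6 (firstChild): span
After 7 (parentNode): aside
After 8 (parentNode): h3
After 9 (parentNode): title
After 10 (lastChild): h3
After 11 (firstChild): aside
After 12 (parentNode): h3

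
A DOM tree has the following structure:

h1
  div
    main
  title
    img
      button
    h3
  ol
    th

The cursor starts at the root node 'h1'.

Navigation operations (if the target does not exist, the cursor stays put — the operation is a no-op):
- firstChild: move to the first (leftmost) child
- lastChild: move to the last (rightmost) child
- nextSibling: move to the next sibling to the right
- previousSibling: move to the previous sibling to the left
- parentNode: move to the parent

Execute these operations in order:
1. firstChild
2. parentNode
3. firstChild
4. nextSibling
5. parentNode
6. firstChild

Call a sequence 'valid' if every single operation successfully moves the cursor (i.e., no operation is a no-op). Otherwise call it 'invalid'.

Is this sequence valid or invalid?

Answer: valid

Derivation:
After 1 (firstChild): div
After 2 (parentNode): h1
After 3 (firstChild): div
After 4 (nextSibling): title
After 5 (parentNode): h1
After 6 (firstChild): div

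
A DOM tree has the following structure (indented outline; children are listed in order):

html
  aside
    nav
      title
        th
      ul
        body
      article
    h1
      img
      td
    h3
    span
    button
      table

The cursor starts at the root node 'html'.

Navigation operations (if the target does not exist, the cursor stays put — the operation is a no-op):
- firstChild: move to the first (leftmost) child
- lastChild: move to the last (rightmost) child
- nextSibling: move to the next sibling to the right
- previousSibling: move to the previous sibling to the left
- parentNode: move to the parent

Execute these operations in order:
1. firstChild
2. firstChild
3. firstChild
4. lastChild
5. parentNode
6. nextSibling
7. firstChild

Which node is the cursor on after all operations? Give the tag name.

After 1 (firstChild): aside
After 2 (firstChild): nav
After 3 (firstChild): title
After 4 (lastChild): th
After 5 (parentNode): title
After 6 (nextSibling): ul
After 7 (firstChild): body

Answer: body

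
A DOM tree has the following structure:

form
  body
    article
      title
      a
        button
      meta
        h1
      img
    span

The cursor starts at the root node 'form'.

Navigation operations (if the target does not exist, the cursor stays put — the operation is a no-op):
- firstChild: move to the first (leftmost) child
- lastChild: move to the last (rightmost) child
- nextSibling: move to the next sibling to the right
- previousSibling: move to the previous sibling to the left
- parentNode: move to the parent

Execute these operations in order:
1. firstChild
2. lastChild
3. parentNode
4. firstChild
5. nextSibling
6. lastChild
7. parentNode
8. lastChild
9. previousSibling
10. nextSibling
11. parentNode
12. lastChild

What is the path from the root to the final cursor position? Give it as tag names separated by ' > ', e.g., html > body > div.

Answer: form > body > span

Derivation:
After 1 (firstChild): body
After 2 (lastChild): span
After 3 (parentNode): body
After 4 (firstChild): article
After 5 (nextSibling): span
After 6 (lastChild): span (no-op, stayed)
After 7 (parentNode): body
After 8 (lastChild): span
After 9 (previousSibling): article
After 10 (nextSibling): span
After 11 (parentNode): body
After 12 (lastChild): span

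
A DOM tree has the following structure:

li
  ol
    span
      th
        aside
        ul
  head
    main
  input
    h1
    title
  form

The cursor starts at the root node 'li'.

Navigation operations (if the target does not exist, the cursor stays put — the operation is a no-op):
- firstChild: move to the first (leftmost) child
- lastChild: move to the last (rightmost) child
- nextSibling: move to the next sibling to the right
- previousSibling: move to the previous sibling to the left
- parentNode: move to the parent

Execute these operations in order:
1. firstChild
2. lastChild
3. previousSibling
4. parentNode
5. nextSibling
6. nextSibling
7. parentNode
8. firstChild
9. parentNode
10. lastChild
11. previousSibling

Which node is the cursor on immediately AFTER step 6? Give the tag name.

After 1 (firstChild): ol
After 2 (lastChild): span
After 3 (previousSibling): span (no-op, stayed)
After 4 (parentNode): ol
After 5 (nextSibling): head
After 6 (nextSibling): input

Answer: input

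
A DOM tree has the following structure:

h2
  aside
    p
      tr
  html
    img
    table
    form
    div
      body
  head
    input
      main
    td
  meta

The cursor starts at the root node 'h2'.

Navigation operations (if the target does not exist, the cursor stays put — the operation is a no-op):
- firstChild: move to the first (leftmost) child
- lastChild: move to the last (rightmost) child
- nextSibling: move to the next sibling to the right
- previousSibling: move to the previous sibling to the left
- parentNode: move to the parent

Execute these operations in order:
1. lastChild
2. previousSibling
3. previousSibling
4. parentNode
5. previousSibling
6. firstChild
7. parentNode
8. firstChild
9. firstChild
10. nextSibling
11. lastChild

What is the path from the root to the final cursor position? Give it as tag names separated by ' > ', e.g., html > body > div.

Answer: h2 > aside > p > tr

Derivation:
After 1 (lastChild): meta
After 2 (previousSibling): head
After 3 (previousSibling): html
After 4 (parentNode): h2
After 5 (previousSibling): h2 (no-op, stayed)
After 6 (firstChild): aside
After 7 (parentNode): h2
After 8 (firstChild): aside
After 9 (firstChild): p
After 10 (nextSibling): p (no-op, stayed)
After 11 (lastChild): tr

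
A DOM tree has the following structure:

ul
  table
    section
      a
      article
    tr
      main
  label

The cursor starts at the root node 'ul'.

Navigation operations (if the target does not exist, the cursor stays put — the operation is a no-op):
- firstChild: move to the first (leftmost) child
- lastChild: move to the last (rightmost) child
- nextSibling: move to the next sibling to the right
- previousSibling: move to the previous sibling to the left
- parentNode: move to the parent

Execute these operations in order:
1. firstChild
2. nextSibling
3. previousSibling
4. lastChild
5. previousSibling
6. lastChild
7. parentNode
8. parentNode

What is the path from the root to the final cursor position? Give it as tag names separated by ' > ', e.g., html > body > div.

After 1 (firstChild): table
After 2 (nextSibling): label
After 3 (previousSibling): table
After 4 (lastChild): tr
After 5 (previousSibling): section
After 6 (lastChild): article
After 7 (parentNode): section
After 8 (parentNode): table

Answer: ul > table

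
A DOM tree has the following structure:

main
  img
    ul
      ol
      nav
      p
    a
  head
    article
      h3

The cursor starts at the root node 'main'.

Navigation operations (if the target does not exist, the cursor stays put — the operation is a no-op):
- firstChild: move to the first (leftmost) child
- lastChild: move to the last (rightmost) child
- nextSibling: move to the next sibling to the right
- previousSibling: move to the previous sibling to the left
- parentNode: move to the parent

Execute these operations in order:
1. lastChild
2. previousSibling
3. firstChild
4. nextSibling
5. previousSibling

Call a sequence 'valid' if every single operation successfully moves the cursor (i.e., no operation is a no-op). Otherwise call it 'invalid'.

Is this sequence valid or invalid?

After 1 (lastChild): head
After 2 (previousSibling): img
After 3 (firstChild): ul
After 4 (nextSibling): a
After 5 (previousSibling): ul

Answer: valid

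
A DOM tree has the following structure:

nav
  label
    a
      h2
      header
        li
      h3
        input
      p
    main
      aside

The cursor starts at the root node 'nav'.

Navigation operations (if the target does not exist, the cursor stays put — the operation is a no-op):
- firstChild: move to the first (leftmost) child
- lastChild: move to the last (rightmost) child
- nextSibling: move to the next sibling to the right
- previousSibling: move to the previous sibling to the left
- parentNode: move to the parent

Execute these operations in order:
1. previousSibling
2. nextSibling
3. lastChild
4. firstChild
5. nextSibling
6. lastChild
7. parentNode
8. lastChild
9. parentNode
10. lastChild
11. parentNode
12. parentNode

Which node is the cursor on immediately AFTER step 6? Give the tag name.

Answer: aside

Derivation:
After 1 (previousSibling): nav (no-op, stayed)
After 2 (nextSibling): nav (no-op, stayed)
After 3 (lastChild): label
After 4 (firstChild): a
After 5 (nextSibling): main
After 6 (lastChild): aside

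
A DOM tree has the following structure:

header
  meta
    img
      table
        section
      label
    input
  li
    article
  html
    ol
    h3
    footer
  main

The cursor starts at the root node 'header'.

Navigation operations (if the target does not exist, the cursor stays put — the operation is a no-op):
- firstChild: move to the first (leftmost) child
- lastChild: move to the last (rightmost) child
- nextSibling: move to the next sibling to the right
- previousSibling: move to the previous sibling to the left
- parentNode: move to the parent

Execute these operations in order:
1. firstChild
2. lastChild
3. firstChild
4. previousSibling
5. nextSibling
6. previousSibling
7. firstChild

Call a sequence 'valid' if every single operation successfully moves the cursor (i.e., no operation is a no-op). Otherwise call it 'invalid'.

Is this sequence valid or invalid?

After 1 (firstChild): meta
After 2 (lastChild): input
After 3 (firstChild): input (no-op, stayed)
After 4 (previousSibling): img
After 5 (nextSibling): input
After 6 (previousSibling): img
After 7 (firstChild): table

Answer: invalid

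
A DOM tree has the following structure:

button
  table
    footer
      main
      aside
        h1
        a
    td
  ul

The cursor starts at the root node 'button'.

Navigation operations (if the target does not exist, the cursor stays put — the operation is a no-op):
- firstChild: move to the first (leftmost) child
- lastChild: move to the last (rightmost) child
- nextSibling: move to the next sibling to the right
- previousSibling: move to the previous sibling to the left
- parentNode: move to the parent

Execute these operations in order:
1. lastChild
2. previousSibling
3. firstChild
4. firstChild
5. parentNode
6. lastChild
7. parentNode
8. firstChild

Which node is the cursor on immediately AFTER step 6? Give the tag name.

After 1 (lastChild): ul
After 2 (previousSibling): table
After 3 (firstChild): footer
After 4 (firstChild): main
After 5 (parentNode): footer
After 6 (lastChild): aside

Answer: aside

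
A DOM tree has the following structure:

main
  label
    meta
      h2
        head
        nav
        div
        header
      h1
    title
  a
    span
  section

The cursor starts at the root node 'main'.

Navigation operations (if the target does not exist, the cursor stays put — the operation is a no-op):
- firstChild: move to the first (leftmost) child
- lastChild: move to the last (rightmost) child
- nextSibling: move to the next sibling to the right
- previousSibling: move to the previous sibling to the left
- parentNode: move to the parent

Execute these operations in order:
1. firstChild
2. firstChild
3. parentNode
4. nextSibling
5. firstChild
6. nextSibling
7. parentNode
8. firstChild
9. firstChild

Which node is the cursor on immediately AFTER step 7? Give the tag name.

Answer: a

Derivation:
After 1 (firstChild): label
After 2 (firstChild): meta
After 3 (parentNode): label
After 4 (nextSibling): a
After 5 (firstChild): span
After 6 (nextSibling): span (no-op, stayed)
After 7 (parentNode): a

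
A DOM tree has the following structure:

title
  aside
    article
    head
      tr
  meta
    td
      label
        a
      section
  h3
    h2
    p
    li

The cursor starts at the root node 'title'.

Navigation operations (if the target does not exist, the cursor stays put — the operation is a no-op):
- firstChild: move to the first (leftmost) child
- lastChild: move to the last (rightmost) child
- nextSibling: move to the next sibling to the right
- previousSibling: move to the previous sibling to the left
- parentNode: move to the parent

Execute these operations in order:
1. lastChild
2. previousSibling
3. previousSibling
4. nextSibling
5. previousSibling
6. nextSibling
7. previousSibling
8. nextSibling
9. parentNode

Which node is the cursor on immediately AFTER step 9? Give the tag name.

Answer: title

Derivation:
After 1 (lastChild): h3
After 2 (previousSibling): meta
After 3 (previousSibling): aside
After 4 (nextSibling): meta
After 5 (previousSibling): aside
After 6 (nextSibling): meta
After 7 (previousSibling): aside
After 8 (nextSibling): meta
After 9 (parentNode): title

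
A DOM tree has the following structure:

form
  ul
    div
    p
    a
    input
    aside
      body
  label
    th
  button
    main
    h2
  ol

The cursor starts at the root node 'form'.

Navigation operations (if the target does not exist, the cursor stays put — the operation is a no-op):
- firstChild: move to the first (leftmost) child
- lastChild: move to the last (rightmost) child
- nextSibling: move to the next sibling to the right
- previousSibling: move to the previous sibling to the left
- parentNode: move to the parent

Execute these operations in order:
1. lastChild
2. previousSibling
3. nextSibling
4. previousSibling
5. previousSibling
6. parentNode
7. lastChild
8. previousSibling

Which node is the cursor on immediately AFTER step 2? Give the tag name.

After 1 (lastChild): ol
After 2 (previousSibling): button

Answer: button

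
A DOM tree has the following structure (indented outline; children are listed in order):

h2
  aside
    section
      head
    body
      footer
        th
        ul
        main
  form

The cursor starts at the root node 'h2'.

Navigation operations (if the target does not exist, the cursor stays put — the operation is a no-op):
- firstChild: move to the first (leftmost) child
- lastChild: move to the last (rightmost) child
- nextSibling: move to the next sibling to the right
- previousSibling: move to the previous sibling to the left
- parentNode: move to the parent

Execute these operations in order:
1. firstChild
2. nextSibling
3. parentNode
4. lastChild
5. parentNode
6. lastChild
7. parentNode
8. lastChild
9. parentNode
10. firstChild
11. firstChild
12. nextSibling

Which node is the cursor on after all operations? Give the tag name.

After 1 (firstChild): aside
After 2 (nextSibling): form
After 3 (parentNode): h2
After 4 (lastChild): form
After 5 (parentNode): h2
After 6 (lastChild): form
After 7 (parentNode): h2
After 8 (lastChild): form
After 9 (parentNode): h2
After 10 (firstChild): aside
After 11 (firstChild): section
After 12 (nextSibling): body

Answer: body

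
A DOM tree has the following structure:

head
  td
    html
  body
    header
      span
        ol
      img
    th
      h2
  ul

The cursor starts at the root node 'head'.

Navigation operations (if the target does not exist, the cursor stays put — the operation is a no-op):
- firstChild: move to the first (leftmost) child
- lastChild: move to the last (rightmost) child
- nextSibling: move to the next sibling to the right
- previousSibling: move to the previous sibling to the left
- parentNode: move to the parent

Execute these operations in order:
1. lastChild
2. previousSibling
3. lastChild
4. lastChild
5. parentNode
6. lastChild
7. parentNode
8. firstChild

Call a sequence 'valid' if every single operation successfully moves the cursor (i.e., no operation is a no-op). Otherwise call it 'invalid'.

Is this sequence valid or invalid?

After 1 (lastChild): ul
After 2 (previousSibling): body
After 3 (lastChild): th
After 4 (lastChild): h2
After 5 (parentNode): th
After 6 (lastChild): h2
After 7 (parentNode): th
After 8 (firstChild): h2

Answer: valid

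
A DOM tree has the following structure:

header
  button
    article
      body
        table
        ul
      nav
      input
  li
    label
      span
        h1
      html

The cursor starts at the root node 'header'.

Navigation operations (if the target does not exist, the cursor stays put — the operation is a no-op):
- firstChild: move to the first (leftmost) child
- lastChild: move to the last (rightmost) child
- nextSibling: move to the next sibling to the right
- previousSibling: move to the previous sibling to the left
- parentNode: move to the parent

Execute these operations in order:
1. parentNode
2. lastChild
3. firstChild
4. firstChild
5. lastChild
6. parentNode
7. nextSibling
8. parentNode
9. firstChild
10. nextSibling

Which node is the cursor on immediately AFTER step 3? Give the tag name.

After 1 (parentNode): header (no-op, stayed)
After 2 (lastChild): li
After 3 (firstChild): label

Answer: label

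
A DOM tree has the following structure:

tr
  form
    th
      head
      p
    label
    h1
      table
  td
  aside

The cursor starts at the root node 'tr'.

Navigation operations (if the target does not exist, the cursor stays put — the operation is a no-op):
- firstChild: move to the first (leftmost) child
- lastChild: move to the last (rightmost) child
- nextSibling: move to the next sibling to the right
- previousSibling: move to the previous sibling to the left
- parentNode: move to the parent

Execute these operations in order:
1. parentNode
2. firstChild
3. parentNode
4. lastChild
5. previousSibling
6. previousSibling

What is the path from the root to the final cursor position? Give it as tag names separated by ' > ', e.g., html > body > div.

Answer: tr > form

Derivation:
After 1 (parentNode): tr (no-op, stayed)
After 2 (firstChild): form
After 3 (parentNode): tr
After 4 (lastChild): aside
After 5 (previousSibling): td
After 6 (previousSibling): form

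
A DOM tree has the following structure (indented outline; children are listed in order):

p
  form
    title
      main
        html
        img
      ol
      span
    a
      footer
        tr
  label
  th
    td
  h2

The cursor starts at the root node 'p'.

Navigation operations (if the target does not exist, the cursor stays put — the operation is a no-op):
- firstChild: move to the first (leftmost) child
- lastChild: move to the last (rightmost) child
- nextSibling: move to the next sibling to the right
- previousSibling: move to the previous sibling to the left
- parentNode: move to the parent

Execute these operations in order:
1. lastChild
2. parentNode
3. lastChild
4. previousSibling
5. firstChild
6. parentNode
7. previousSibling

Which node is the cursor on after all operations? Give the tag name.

After 1 (lastChild): h2
After 2 (parentNode): p
After 3 (lastChild): h2
After 4 (previousSibling): th
After 5 (firstChild): td
After 6 (parentNode): th
After 7 (previousSibling): label

Answer: label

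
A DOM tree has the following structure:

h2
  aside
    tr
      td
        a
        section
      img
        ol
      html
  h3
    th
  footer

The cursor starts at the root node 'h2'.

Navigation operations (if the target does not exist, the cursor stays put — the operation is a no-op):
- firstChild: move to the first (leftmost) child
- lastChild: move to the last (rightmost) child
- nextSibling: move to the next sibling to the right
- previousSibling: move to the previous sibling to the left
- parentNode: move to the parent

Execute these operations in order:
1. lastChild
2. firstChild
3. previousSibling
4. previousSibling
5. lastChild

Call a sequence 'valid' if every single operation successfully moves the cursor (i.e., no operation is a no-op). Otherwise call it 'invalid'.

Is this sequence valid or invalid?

After 1 (lastChild): footer
After 2 (firstChild): footer (no-op, stayed)
After 3 (previousSibling): h3
After 4 (previousSibling): aside
After 5 (lastChild): tr

Answer: invalid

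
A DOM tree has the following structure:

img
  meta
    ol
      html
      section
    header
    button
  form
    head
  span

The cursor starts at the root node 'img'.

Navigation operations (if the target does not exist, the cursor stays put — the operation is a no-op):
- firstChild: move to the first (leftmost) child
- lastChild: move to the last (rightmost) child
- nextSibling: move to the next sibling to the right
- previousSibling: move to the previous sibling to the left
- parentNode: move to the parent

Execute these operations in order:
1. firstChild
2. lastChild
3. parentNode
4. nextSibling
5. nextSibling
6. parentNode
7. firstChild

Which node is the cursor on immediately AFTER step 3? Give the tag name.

Answer: meta

Derivation:
After 1 (firstChild): meta
After 2 (lastChild): button
After 3 (parentNode): meta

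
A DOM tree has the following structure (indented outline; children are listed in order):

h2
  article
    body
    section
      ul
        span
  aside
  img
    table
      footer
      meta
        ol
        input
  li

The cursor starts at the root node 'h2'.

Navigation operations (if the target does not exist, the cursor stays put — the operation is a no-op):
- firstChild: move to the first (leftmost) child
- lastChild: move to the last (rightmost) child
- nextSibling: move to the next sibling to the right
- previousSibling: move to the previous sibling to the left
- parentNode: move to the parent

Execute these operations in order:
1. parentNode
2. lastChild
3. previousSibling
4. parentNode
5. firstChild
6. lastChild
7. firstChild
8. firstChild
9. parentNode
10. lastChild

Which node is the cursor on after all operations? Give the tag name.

After 1 (parentNode): h2 (no-op, stayed)
After 2 (lastChild): li
After 3 (previousSibling): img
After 4 (parentNode): h2
After 5 (firstChild): article
After 6 (lastChild): section
After 7 (firstChild): ul
After 8 (firstChild): span
After 9 (parentNode): ul
After 10 (lastChild): span

Answer: span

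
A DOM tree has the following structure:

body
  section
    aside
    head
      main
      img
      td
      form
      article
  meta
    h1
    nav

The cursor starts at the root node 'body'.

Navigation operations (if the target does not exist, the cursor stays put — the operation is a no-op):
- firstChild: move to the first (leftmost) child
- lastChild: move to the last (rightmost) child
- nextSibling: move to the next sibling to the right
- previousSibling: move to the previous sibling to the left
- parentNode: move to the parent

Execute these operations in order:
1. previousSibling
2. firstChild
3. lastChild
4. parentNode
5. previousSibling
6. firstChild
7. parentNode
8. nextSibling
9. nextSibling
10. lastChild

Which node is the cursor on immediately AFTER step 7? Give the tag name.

After 1 (previousSibling): body (no-op, stayed)
After 2 (firstChild): section
After 3 (lastChild): head
After 4 (parentNode): section
After 5 (previousSibling): section (no-op, stayed)
After 6 (firstChild): aside
After 7 (parentNode): section

Answer: section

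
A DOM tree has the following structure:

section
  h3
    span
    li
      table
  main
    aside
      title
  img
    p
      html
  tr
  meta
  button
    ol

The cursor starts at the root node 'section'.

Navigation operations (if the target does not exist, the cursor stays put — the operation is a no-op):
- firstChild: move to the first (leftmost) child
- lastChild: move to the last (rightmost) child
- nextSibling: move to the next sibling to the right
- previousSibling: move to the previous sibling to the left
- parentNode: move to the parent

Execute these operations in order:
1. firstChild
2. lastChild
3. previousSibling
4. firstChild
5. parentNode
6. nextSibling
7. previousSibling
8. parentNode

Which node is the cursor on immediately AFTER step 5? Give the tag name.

After 1 (firstChild): h3
After 2 (lastChild): li
After 3 (previousSibling): span
After 4 (firstChild): span (no-op, stayed)
After 5 (parentNode): h3

Answer: h3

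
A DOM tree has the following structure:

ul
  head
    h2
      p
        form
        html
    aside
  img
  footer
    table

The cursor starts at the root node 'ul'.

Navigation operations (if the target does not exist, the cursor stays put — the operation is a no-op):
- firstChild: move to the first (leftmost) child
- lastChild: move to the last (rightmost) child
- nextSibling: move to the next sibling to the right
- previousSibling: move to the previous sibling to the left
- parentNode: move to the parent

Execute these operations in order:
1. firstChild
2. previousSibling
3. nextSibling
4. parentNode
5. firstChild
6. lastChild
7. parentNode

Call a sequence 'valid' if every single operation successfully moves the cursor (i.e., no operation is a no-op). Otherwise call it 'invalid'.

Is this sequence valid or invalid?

Answer: invalid

Derivation:
After 1 (firstChild): head
After 2 (previousSibling): head (no-op, stayed)
After 3 (nextSibling): img
After 4 (parentNode): ul
After 5 (firstChild): head
After 6 (lastChild): aside
After 7 (parentNode): head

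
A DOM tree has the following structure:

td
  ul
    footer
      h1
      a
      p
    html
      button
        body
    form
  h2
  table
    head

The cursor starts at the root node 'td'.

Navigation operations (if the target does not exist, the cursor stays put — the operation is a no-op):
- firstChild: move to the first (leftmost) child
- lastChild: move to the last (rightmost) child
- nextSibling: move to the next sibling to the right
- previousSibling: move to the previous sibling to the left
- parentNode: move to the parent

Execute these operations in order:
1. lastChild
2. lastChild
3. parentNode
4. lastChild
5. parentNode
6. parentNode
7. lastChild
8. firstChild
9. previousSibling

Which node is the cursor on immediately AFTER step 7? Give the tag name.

Answer: table

Derivation:
After 1 (lastChild): table
After 2 (lastChild): head
After 3 (parentNode): table
After 4 (lastChild): head
After 5 (parentNode): table
After 6 (parentNode): td
After 7 (lastChild): table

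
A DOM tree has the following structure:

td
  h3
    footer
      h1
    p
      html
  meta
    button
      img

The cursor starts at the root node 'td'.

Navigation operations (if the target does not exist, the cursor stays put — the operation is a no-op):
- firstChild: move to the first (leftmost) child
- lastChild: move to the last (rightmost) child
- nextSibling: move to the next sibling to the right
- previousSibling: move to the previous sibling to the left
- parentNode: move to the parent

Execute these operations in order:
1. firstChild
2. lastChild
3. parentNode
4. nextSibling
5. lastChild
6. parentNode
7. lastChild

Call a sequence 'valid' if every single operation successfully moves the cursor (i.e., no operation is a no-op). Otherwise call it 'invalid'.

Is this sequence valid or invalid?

After 1 (firstChild): h3
After 2 (lastChild): p
After 3 (parentNode): h3
After 4 (nextSibling): meta
After 5 (lastChild): button
After 6 (parentNode): meta
After 7 (lastChild): button

Answer: valid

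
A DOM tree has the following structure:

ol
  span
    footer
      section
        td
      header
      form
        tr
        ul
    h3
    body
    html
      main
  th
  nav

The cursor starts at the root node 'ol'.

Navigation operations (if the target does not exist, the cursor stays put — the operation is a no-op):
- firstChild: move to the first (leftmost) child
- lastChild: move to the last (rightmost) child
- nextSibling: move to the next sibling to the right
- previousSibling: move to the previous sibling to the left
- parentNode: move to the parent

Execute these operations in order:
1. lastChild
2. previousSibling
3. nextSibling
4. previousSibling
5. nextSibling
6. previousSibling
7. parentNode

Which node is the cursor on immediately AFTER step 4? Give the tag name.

After 1 (lastChild): nav
After 2 (previousSibling): th
After 3 (nextSibling): nav
After 4 (previousSibling): th

Answer: th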